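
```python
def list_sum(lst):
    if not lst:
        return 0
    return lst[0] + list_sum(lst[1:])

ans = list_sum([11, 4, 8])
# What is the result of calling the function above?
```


list_sum([11, 4, 8])
= 11 + list_sum([4, 8])
= 11 + 4 + list_sum([8])
= 11 + 4 + 8 + list_sum([])
= 11 + 4 + 8 + 0
= 23


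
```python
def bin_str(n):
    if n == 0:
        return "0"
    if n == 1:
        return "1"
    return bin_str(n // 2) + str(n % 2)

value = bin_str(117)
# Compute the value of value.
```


bin_str(117)
= bin_str(58) + "1"
= bin_str(29) + "0" + "1"
= bin_str(14) + "1" + "0" + "1"
= bin_str(7) + "0" + "1" + "0" + "1"
= bin_str(3) + "1" + "0" + "1" + "0" + "1"
= bin_str(1) + "1" + "1" + "0" + "1" + "0" + "1"
= "1" + "1" + "1" + "0" + "1" + "0" + "1"
= "1110101"


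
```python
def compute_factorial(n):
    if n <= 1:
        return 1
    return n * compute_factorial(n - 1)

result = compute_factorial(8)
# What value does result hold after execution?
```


compute_factorial(8)
= 8 * compute_factorial(7)
= 8 * 7 * compute_factorial(6)
= 8 * 7 * 6 * compute_factorial(5)
= 8 * 7 * 6 * 5 * compute_factorial(4)
= 8 * 7 * 6 * 5 * 4 * compute_factorial(3)
= 8 * 7 * 6 * 5 * 4 * 3 * compute_factorial(2)
= 8 * 7 * 6 * 5 * 4 * 3 * 2 * compute_factorial(1)
= 8 * 7 * 6 * 5 * 4 * 3 * 2 * 1
= 40320


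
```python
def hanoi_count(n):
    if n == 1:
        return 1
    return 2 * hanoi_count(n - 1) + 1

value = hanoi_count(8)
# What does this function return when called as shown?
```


hanoi_count(8)
= 2 * hanoi_count(7) + 1
= 2 * (2 * hanoi_count(6) + 1) + 1
= 2 * (2 * (2 * hanoi_count(5) + 1) + 1) + 1
= 2 * (2 * (2 * (2 * hanoi_count(4) + 1) + 1) + 1) + 1
= 2 * (2 * (2 * (2 * (2 * hanoi_count(3) + 1) + 1) + 1) + 1) + 1
= 2 * (2 * (2 * (2 * (2 * (2 * hanoi_count(2) + 1) + 1) + 1) + 1) + 1) + 1
= 2 * (2 * (2 * (2 * (2 * (2 * (2 * hanoi_count(1) + 1) + 1) + 1) + 1) + 1) + 1) + 1
Now compute bottom-up:
hanoi_count(1) = 1
hanoi_count(2) = 2 * 1 + 1 = 3
hanoi_count(3) = 2 * 3 + 1 = 7
hanoi_count(4) = 2 * 7 + 1 = 15
hanoi_count(5) = 2 * 15 + 1 = 31
hanoi_count(6) = 2 * 31 + 1 = 63
hanoi_count(7) = 2 * 63 + 1 = 127
hanoi_count(8) = 2 * 127 + 1 = 255
= 255


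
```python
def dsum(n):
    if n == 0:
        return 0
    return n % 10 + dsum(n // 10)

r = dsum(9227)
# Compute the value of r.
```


dsum(9227)
= 7 + dsum(922)
= 7 + 2 + dsum(92)
= 7 + 2 + 2 + dsum(9)
= 7 + 2 + 2 + 9 + dsum(0)
= 7 + 2 + 2 + 9 + 0
= 20


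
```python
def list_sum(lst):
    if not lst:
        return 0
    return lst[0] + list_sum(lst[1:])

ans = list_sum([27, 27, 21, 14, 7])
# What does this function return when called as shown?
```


list_sum([27, 27, 21, 14, 7])
= 27 + list_sum([27, 21, 14, 7])
= 27 + 27 + list_sum([21, 14, 7])
= 27 + 27 + 21 + list_sum([14, 7])
= 27 + 27 + 21 + 14 + list_sum([7])
= 27 + 27 + 21 + 14 + 7 + list_sum([])
= 27 + 27 + 21 + 14 + 7 + 0
= 96


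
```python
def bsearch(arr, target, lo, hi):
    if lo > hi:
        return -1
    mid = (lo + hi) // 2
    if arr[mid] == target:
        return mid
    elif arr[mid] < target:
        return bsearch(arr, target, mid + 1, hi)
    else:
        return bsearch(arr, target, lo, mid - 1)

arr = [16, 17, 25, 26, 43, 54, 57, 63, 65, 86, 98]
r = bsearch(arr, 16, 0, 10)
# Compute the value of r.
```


bsearch(arr, 16, 0, 10)
lo=0, hi=10, mid=5, arr[mid]=54
54 > 16, search left half
lo=0, hi=4, mid=2, arr[mid]=25
25 > 16, search left half
lo=0, hi=1, mid=0, arr[mid]=16
arr[0] == 16, found at index 0
= 0


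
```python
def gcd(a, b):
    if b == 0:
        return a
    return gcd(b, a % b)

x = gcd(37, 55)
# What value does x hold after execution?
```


gcd(37, 55)
= gcd(55, 37 % 55) = gcd(55, 37)
= gcd(37, 55 % 37) = gcd(37, 18)
= gcd(18, 37 % 18) = gcd(18, 1)
= gcd(1, 18 % 1) = gcd(1, 0)
b == 0, return a = 1


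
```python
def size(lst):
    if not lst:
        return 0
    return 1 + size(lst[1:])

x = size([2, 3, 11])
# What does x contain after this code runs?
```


size([2, 3, 11])
= 1 + size([3, 11])
= 1 + 1 + size([11])
= 1 + 1 + 1 + size([])
= 1 + 1 + 1 + 0
= 3


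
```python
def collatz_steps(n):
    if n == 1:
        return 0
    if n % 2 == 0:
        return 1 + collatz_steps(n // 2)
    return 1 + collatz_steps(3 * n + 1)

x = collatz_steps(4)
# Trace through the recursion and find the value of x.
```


collatz_steps(4)
4 is even -> collatz_steps(2)
2 is even -> collatz_steps(1)
Reached 1 after 2 steps
= 2


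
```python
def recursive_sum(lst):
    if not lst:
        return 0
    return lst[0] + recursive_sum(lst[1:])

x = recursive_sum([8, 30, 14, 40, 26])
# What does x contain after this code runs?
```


recursive_sum([8, 30, 14, 40, 26])
= 8 + recursive_sum([30, 14, 40, 26])
= 8 + 30 + recursive_sum([14, 40, 26])
= 8 + 30 + 14 + recursive_sum([40, 26])
= 8 + 30 + 14 + 40 + recursive_sum([26])
= 8 + 30 + 14 + 40 + 26 + recursive_sum([])
= 8 + 30 + 14 + 40 + 26 + 0
= 118


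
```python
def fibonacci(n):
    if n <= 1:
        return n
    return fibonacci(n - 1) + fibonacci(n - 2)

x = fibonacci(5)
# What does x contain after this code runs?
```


fibonacci(5)
= fibonacci(4) + fibonacci(3)
= (fibonacci(3) + fibonacci(2)) + fibonacci(3)
Computing bottom-up: fibonacci(0)=0, fibonacci(1)=1, fibonacci(2)=1, fibonacci(3)=2, fibonacci(4)=3, fibonacci(5)=5
= 5


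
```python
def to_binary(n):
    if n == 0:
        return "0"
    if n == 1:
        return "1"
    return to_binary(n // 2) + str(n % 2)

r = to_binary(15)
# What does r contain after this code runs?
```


to_binary(15)
= to_binary(7) + "1"
= to_binary(3) + "1" + "1"
= to_binary(1) + "1" + "1" + "1"
= "1" + "1" + "1" + "1"
= "1111"


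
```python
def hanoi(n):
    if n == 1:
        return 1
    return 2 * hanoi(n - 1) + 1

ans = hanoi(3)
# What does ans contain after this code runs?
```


hanoi(3)
= 2 * hanoi(2) + 1
= 2 * (2 * hanoi(1) + 1) + 1
Now compute bottom-up:
hanoi(1) = 1
hanoi(2) = 2 * 1 + 1 = 3
hanoi(3) = 2 * 3 + 1 = 7
= 7


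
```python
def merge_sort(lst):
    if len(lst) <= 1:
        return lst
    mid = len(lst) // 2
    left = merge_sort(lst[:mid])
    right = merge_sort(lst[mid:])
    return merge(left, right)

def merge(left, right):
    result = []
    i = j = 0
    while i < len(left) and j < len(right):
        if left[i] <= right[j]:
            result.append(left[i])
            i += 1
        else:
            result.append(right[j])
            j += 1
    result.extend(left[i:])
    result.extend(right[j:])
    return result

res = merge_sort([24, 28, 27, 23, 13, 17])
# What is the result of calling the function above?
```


merge_sort([24, 28, 27, 23, 13, 17])
Split into [24, 28, 27] and [23, 13, 17]
Left sorted: [24, 27, 28]
Right sorted: [13, 17, 23]
Merge [24, 27, 28] and [13, 17, 23]
= [13, 17, 23, 24, 27, 28]


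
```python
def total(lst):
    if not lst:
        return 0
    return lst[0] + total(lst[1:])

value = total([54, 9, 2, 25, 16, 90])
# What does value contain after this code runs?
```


total([54, 9, 2, 25, 16, 90])
= 54 + total([9, 2, 25, 16, 90])
= 54 + 9 + total([2, 25, 16, 90])
= 54 + 9 + 2 + total([25, 16, 90])
= 54 + 9 + 2 + 25 + total([16, 90])
= 54 + 9 + 2 + 25 + 16 + total([90])
= 54 + 9 + 2 + 25 + 16 + 90 + total([])
= 54 + 9 + 2 + 25 + 16 + 90 + 0
= 196


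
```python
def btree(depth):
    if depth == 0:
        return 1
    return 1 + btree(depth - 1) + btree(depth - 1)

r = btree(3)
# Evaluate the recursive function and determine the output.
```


btree(3)
= 1 + btree(2) + btree(2)
= 1 + 2 * btree(2)
btree(k) = 2^(k+1) - 1
btree(0) = 1
btree(1) = 3
btree(2) = 7
btree(3) = 15
btree(3) = 2^4 - 1 = 15


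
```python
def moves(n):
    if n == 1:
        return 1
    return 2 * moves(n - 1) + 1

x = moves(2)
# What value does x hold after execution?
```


moves(2)
= 2 * moves(1) + 1
Now compute bottom-up:
moves(1) = 1
moves(2) = 2 * 1 + 1 = 3
= 3


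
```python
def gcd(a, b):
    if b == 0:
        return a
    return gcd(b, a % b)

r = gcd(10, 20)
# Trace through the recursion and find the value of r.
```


gcd(10, 20)
= gcd(20, 10 % 20) = gcd(20, 10)
= gcd(10, 20 % 10) = gcd(10, 0)
b == 0, return a = 10


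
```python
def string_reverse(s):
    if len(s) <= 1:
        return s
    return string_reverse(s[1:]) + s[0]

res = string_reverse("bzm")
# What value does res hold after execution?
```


string_reverse("bzm")
= string_reverse("zm") + "b"
= string_reverse("m") + "z" + "b"
= "m" + "z" + "b"
= "mzb"


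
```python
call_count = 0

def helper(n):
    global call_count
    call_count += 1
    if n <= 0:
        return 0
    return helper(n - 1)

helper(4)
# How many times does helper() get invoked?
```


helper(4) calls helper(3) calls ... calls helper(0)
Total calls: 4 + 1 (for base case) = 5


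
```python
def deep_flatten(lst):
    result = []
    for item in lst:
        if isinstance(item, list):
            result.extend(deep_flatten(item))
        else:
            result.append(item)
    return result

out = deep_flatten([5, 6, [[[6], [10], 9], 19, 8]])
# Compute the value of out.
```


deep_flatten([5, 6, [[[6], [10], 9], 19, 8]])
Processing each element:
  5 is not a list -> append 5
  6 is not a list -> append 6
  [[[6], [10], 9], 19, 8] is a list -> deep_flatten recursively -> [6, 10, 9, 19, 8]
= [5, 6, 6, 10, 9, 19, 8]


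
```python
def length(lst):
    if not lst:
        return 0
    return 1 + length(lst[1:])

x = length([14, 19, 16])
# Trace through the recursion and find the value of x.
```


length([14, 19, 16])
= 1 + length([19, 16])
= 1 + 1 + length([16])
= 1 + 1 + 1 + length([])
= 1 + 1 + 1 + 0
= 3


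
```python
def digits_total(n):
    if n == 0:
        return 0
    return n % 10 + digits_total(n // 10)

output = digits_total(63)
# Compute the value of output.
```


digits_total(63)
= 3 + digits_total(6)
= 3 + 6 + digits_total(0)
= 3 + 6 + 0
= 9


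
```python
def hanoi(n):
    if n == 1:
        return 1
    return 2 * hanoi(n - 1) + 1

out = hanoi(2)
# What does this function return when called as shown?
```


hanoi(2)
= 2 * hanoi(1) + 1
Now compute bottom-up:
hanoi(1) = 1
hanoi(2) = 2 * 1 + 1 = 3
= 3


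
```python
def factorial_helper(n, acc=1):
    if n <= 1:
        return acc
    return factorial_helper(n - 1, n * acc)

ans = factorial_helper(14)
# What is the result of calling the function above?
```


factorial_helper(14, 1)
= factorial_helper(13, 14 * 1) = factorial_helper(13, 14)
= factorial_helper(12, 13 * 14) = factorial_helper(12, 182)
= factorial_helper(11, 12 * 182) = factorial_helper(11, 2184)
= factorial_helper(10, 11 * 2184) = factorial_helper(10, 24024)
= factorial_helper(9, 10 * 24024) = factorial_helper(9, 240240)
= factorial_helper(8, 9 * 240240) = factorial_helper(8, 2162160)
= factorial_helper(7, 8 * 2162160) = factorial_helper(7, 17297280)
= factorial_helper(6, 7 * 17297280) = factorial_helper(6, 121080960)
= factorial_helper(5, 6 * 121080960) = factorial_helper(5, 726485760)
= factorial_helper(4, 5 * 726485760) = factorial_helper(4, 3632428800)
= factorial_helper(3, 4 * 3632428800) = factorial_helper(3, 14529715200)
= factorial_helper(2, 3 * 14529715200) = factorial_helper(2, 43589145600)
= factorial_helper(1, 2 * 43589145600) = factorial_helper(1, 87178291200)
n <= 1, return acc = 87178291200


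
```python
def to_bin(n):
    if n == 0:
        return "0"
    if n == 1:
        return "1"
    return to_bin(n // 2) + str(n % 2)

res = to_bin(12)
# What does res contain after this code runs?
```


to_bin(12)
= to_bin(6) + "0"
= to_bin(3) + "0" + "0"
= to_bin(1) + "1" + "0" + "0"
= "1" + "1" + "0" + "0"
= "1100"


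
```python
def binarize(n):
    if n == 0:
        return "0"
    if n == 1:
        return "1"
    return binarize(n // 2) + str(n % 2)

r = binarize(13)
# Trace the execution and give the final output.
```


binarize(13)
= binarize(6) + "1"
= binarize(3) + "0" + "1"
= binarize(1) + "1" + "0" + "1"
= "1" + "1" + "0" + "1"
= "1101"


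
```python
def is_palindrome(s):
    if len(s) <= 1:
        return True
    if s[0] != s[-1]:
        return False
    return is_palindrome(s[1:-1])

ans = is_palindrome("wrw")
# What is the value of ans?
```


is_palindrome("wrw")
"wrw": s[0]='w' == s[-1]='w' -> is_palindrome("r")
"r": len <= 1 -> True
= True


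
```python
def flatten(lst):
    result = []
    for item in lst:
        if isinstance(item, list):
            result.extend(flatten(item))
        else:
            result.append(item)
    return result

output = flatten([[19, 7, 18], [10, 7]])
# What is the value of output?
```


flatten([[19, 7, 18], [10, 7]])
Processing each element:
  [19, 7, 18] is a list -> flatten recursively -> [19, 7, 18]
  [10, 7] is a list -> flatten recursively -> [10, 7]
= [19, 7, 18, 10, 7]


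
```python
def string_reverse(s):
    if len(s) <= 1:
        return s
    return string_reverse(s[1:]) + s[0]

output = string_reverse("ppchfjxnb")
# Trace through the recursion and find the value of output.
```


string_reverse("ppchfjxnb")
= string_reverse("pchfjxnb") + "p"
= string_reverse("chfjxnb") + "p" + "p"
= string_reverse("hfjxnb") + "c" + "p" + "p"
= string_reverse("fjxnb") + "h" + "c" + "p" + "p"
= string_reverse("jxnb") + "f" + "h" + "c" + "p" + "p"
= string_reverse("xnb") + "j" + "f" + "h" + "c" + "p" + "p"
= string_reverse("nb") + "x" + "j" + "f" + "h" + "c" + "p" + "p"
= string_reverse("b") + "n" + "x" + "j" + "f" + "h" + "c" + "p" + "p"
= "b" + "n" + "x" + "j" + "f" + "h" + "c" + "p" + "p"
= "bnxjfhcpp"


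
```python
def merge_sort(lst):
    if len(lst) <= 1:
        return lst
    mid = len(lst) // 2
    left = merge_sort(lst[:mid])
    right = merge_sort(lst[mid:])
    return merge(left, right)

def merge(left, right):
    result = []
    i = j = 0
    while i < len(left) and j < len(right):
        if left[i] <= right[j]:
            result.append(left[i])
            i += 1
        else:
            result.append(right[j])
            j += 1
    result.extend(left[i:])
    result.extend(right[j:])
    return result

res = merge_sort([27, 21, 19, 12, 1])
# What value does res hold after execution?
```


merge_sort([27, 21, 19, 12, 1])
Split into [27, 21] and [19, 12, 1]
Left sorted: [21, 27]
Right sorted: [1, 12, 19]
Merge [21, 27] and [1, 12, 19]
= [1, 12, 19, 21, 27]


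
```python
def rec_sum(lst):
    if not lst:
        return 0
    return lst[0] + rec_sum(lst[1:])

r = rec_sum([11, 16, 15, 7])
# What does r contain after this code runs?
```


rec_sum([11, 16, 15, 7])
= 11 + rec_sum([16, 15, 7])
= 11 + 16 + rec_sum([15, 7])
= 11 + 16 + 15 + rec_sum([7])
= 11 + 16 + 15 + 7 + rec_sum([])
= 11 + 16 + 15 + 7 + 0
= 49


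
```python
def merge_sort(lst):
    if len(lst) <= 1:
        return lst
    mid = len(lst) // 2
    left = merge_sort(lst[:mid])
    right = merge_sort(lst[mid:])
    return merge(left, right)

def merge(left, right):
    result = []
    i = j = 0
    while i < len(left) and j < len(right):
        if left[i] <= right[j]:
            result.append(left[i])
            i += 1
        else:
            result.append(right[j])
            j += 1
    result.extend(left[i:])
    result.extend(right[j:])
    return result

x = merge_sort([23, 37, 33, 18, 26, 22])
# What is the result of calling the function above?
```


merge_sort([23, 37, 33, 18, 26, 22])
Split into [23, 37, 33] and [18, 26, 22]
Left sorted: [23, 33, 37]
Right sorted: [18, 22, 26]
Merge [23, 33, 37] and [18, 22, 26]
= [18, 22, 23, 26, 33, 37]


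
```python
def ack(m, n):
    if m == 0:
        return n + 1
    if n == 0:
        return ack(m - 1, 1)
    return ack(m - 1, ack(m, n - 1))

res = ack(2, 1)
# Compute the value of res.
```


ack(2, 1)
= ack(1, ack(2, 0))
First compute ack(2, 0) = 3
= ack(1, 3)
= 5


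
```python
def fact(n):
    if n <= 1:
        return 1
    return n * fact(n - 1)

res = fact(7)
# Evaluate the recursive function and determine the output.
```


fact(7)
= 7 * fact(6)
= 7 * 6 * fact(5)
= 7 * 6 * 5 * fact(4)
= 7 * 6 * 5 * 4 * fact(3)
= 7 * 6 * 5 * 4 * 3 * fact(2)
= 7 * 6 * 5 * 4 * 3 * 2 * fact(1)
= 7 * 6 * 5 * 4 * 3 * 2 * 1
= 5040


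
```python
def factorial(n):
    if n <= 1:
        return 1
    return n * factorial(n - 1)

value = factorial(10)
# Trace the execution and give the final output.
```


factorial(10)
= 10 * factorial(9)
= 10 * 9 * factorial(8)
= 10 * 9 * 8 * factorial(7)
= 10 * 9 * 8 * 7 * factorial(6)
= 10 * 9 * 8 * 7 * 6 * factorial(5)
= 10 * 9 * 8 * 7 * 6 * 5 * factorial(4)
= 10 * 9 * 8 * 7 * 6 * 5 * 4 * factorial(3)
= 10 * 9 * 8 * 7 * 6 * 5 * 4 * 3 * factorial(2)
= 10 * 9 * 8 * 7 * 6 * 5 * 4 * 3 * 2 * factorial(1)
= 10 * 9 * 8 * 7 * 6 * 5 * 4 * 3 * 2 * 1
= 3628800


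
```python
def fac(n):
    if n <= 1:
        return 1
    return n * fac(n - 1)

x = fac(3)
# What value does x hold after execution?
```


fac(3)
= 3 * fac(2)
= 3 * 2 * fac(1)
= 3 * 2 * 1
= 6


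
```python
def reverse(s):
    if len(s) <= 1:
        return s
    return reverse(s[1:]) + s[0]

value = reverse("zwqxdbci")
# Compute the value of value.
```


reverse("zwqxdbci")
= reverse("wqxdbci") + "z"
= reverse("qxdbci") + "w" + "z"
= reverse("xdbci") + "q" + "w" + "z"
= reverse("dbci") + "x" + "q" + "w" + "z"
= reverse("bci") + "d" + "x" + "q" + "w" + "z"
= reverse("ci") + "b" + "d" + "x" + "q" + "w" + "z"
= reverse("i") + "c" + "b" + "d" + "x" + "q" + "w" + "z"
= "i" + "c" + "b" + "d" + "x" + "q" + "w" + "z"
= "icbdxqwz"


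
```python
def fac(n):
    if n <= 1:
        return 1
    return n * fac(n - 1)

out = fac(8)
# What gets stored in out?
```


fac(8)
= 8 * fac(7)
= 8 * 7 * fac(6)
= 8 * 7 * 6 * fac(5)
= 8 * 7 * 6 * 5 * fac(4)
= 8 * 7 * 6 * 5 * 4 * fac(3)
= 8 * 7 * 6 * 5 * 4 * 3 * fac(2)
= 8 * 7 * 6 * 5 * 4 * 3 * 2 * fac(1)
= 8 * 7 * 6 * 5 * 4 * 3 * 2 * 1
= 40320


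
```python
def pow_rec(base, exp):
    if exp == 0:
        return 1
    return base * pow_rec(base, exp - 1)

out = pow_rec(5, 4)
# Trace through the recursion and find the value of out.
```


pow_rec(5, 4)
= 5 * pow_rec(5, 3)
= 5 * 5 * pow_rec(5, 2)
= 5 * 5 * 5 * pow_rec(5, 1)
= 5 * 5 * 5 * 5 * pow_rec(5, 0)
= 5 * 5 * 5 * 5 * 1
= 625


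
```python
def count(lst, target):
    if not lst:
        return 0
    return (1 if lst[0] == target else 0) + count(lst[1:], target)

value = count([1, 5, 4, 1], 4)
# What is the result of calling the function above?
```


count([1, 5, 4, 1], 4)
lst[0]=1 != 4: 0 + count([5, 4, 1], 4)
lst[0]=5 != 4: 0 + count([4, 1], 4)
lst[0]=4 == 4: 1 + count([1], 4)
lst[0]=1 != 4: 0 + count([], 4)
= 1


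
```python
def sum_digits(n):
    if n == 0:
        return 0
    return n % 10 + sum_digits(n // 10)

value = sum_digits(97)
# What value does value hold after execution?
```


sum_digits(97)
= 7 + sum_digits(9)
= 7 + 9 + sum_digits(0)
= 7 + 9 + 0
= 16


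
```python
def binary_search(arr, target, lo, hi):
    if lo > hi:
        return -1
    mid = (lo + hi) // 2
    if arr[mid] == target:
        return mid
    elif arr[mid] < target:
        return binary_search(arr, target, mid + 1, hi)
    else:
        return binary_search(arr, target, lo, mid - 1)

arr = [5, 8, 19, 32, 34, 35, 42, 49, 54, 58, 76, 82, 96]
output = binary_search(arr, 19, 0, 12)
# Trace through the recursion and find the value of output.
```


binary_search(arr, 19, 0, 12)
lo=0, hi=12, mid=6, arr[mid]=42
42 > 19, search left half
lo=0, hi=5, mid=2, arr[mid]=19
arr[2] == 19, found at index 2
= 2


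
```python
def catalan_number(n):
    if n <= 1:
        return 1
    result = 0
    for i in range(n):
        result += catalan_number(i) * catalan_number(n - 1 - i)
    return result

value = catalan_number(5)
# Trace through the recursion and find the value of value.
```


catalan_number(5)
= sum of catalan_number(i) * catalan_number(5-1-i) for i in 0..4
First compute sub-values bottom-up:
  catalan_number(0) = 1, catalan_number(1) = 1
  catalan_number(2) = 1*1 + 1*1 = 2
  catalan_number(3) = 1*2 + 1*1 + 2*1 = 5
  catalan_number(4) = 1*5 + 1*2 + 2*1 + 5*1 = 14
Now catalan_number(5):
  catalan_number(0)*catalan_number(4) = 1*14 = 14
  catalan_number(1)*catalan_number(3) = 1*5 = 5
  catalan_number(2)*catalan_number(2) = 2*2 = 4
  catalan_number(3)*catalan_number(1) = 5*1 = 5
  catalan_number(4)*catalan_number(0) = 14*1 = 14
= 14 + 5 + 4 + 5 + 14
= 42


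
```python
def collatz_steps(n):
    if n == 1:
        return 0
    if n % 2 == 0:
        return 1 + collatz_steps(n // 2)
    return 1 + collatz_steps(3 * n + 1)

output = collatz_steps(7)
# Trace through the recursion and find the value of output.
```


collatz_steps(7)
7 is odd -> 3*7+1 = 22 -> collatz_steps(22)
22 is even -> collatz_steps(11)
11 is odd -> 3*11+1 = 34 -> collatz_steps(34)
34 is even -> collatz_steps(17)
17 is odd -> 3*17+1 = 52 -> collatz_steps(52)
52 is even -> collatz_steps(26)
26 is even -> collatz_steps(13)
13 is odd -> 3*13+1 = 40 -> collatz_steps(40)
40 is even -> collatz_steps(20)
20 is even -> collatz_steps(10)
10 is even -> collatz_steps(5)
5 is odd -> 3*5+1 = 16 -> collatz_steps(16)
16 is even -> collatz_steps(8)
8 is even -> collatz_steps(4)
4 is even -> collatz_steps(2)
2 is even -> collatz_steps(1)
Reached 1 after 16 steps
= 16


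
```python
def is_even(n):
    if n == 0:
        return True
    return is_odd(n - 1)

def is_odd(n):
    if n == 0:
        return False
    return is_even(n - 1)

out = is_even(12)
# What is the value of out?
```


is_even(12)
= is_odd(11)
= is_even(10)
= is_odd(9)
= is_even(8)
= is_odd(7)
= is_even(6)
= is_odd(5)
= is_even(4)
= is_odd(3)
= is_even(2)
= is_odd(1)
= is_even(0)
n == 0: return True
= True


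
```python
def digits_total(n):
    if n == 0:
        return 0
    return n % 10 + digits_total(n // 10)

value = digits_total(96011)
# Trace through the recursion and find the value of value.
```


digits_total(96011)
= 1 + digits_total(9601)
= 1 + 1 + digits_total(960)
= 1 + 1 + 0 + digits_total(96)
= 1 + 1 + 0 + 6 + digits_total(9)
= 1 + 1 + 0 + 6 + 9 + digits_total(0)
= 1 + 1 + 0 + 6 + 9 + 0
= 17


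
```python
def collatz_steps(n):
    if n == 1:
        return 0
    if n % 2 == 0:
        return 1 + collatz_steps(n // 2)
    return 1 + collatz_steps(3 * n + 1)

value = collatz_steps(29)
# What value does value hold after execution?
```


collatz_steps(29)
29 is odd -> 3*29+1 = 88 -> collatz_steps(88)
88 is even -> collatz_steps(44)
44 is even -> collatz_steps(22)
22 is even -> collatz_steps(11)
11 is odd -> 3*11+1 = 34 -> collatz_steps(34)
34 is even -> collatz_steps(17)
17 is odd -> 3*17+1 = 52 -> collatz_steps(52)
52 is even -> collatz_steps(26)
26 is even -> collatz_steps(13)
13 is odd -> 3*13+1 = 40 -> collatz_steps(40)
40 is even -> collatz_steps(20)
20 is even -> collatz_steps(10)
10 is even -> collatz_steps(5)
5 is odd -> 3*5+1 = 16 -> collatz_steps(16)
16 is even -> collatz_steps(8)
8 is even -> collatz_steps(4)
4 is even -> collatz_steps(2)
2 is even -> collatz_steps(1)
Reached 1 after 18 steps
= 18


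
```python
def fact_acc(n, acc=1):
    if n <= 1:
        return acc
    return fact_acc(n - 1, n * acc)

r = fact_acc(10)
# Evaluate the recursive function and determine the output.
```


fact_acc(10, 1)
= fact_acc(9, 10 * 1) = fact_acc(9, 10)
= fact_acc(8, 9 * 10) = fact_acc(8, 90)
= fact_acc(7, 8 * 90) = fact_acc(7, 720)
= fact_acc(6, 7 * 720) = fact_acc(6, 5040)
= fact_acc(5, 6 * 5040) = fact_acc(5, 30240)
= fact_acc(4, 5 * 30240) = fact_acc(4, 151200)
= fact_acc(3, 4 * 151200) = fact_acc(3, 604800)
= fact_acc(2, 3 * 604800) = fact_acc(2, 1814400)
= fact_acc(1, 2 * 1814400) = fact_acc(1, 3628800)
n <= 1, return acc = 3628800


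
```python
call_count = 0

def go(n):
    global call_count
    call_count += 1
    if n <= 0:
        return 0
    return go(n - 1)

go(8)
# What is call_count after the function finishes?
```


go(8) calls go(7) calls ... calls go(0)
Total calls: 8 + 1 (for base case) = 9


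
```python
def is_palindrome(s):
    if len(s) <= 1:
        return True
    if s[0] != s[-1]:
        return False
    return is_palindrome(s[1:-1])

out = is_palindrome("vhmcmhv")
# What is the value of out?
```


is_palindrome("vhmcmhv")
"vhmcmhv": s[0]='v' == s[-1]='v' -> is_palindrome("hmcmh")
"hmcmh": s[0]='h' == s[-1]='h' -> is_palindrome("mcm")
"mcm": s[0]='m' == s[-1]='m' -> is_palindrome("c")
"c": len <= 1 -> True
= True


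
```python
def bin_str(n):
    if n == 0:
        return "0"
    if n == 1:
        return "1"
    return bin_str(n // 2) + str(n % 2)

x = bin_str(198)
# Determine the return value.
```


bin_str(198)
= bin_str(99) + "0"
= bin_str(49) + "1" + "0"
= bin_str(24) + "1" + "1" + "0"
= bin_str(12) + "0" + "1" + "1" + "0"
= bin_str(6) + "0" + "0" + "1" + "1" + "0"
= bin_str(3) + "0" + "0" + "0" + "1" + "1" + "0"
= bin_str(1) + "1" + "0" + "0" + "0" + "1" + "1" + "0"
= "1" + "1" + "0" + "0" + "0" + "1" + "1" + "0"
= "11000110"


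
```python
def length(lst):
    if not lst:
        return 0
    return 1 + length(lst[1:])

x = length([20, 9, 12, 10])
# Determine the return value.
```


length([20, 9, 12, 10])
= 1 + length([9, 12, 10])
= 1 + 1 + length([12, 10])
= 1 + 1 + 1 + length([10])
= 1 + 1 + 1 + 1 + length([])
= 1 + 1 + 1 + 1 + 0
= 4


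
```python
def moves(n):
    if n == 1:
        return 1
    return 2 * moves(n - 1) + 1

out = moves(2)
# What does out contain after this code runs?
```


moves(2)
= 2 * moves(1) + 1
Now compute bottom-up:
moves(1) = 1
moves(2) = 2 * 1 + 1 = 3
= 3


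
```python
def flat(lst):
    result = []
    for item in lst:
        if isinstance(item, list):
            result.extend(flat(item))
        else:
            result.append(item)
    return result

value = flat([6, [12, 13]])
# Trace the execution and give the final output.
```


flat([6, [12, 13]])
Processing each element:
  6 is not a list -> append 6
  [12, 13] is a list -> flat recursively -> [12, 13]
= [6, 12, 13]


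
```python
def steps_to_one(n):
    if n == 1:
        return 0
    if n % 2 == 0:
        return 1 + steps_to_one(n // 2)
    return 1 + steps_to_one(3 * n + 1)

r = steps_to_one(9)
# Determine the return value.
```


steps_to_one(9)
9 is odd -> 3*9+1 = 28 -> steps_to_one(28)
28 is even -> steps_to_one(14)
14 is even -> steps_to_one(7)
7 is odd -> 3*7+1 = 22 -> steps_to_one(22)
22 is even -> steps_to_one(11)
11 is odd -> 3*11+1 = 34 -> steps_to_one(34)
34 is even -> steps_to_one(17)
17 is odd -> 3*17+1 = 52 -> steps_to_one(52)
52 is even -> steps_to_one(26)
26 is even -> steps_to_one(13)
13 is odd -> 3*13+1 = 40 -> steps_to_one(40)
40 is even -> steps_to_one(20)
20 is even -> steps_to_one(10)
10 is even -> steps_to_one(5)
5 is odd -> 3*5+1 = 16 -> steps_to_one(16)
16 is even -> steps_to_one(8)
8 is even -> steps_to_one(4)
4 is even -> steps_to_one(2)
2 is even -> steps_to_one(1)
Reached 1 after 19 steps
= 19


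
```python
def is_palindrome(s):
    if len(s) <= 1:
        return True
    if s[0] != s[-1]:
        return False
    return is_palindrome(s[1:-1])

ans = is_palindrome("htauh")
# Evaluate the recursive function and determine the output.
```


is_palindrome("htauh")
"htauh": s[0]='h' == s[-1]='h' -> is_palindrome("tau")
"tau": s[0]='t' != s[-1]='u' -> False
= False


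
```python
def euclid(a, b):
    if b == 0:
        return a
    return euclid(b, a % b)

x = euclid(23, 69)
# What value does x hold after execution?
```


euclid(23, 69)
= euclid(69, 23 % 69) = euclid(69, 23)
= euclid(23, 69 % 23) = euclid(23, 0)
b == 0, return a = 23


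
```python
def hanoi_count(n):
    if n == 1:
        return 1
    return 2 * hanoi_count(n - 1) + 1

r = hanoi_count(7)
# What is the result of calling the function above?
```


hanoi_count(7)
= 2 * hanoi_count(6) + 1
= 2 * (2 * hanoi_count(5) + 1) + 1
= 2 * (2 * (2 * hanoi_count(4) + 1) + 1) + 1
= 2 * (2 * (2 * (2 * hanoi_count(3) + 1) + 1) + 1) + 1
= 2 * (2 * (2 * (2 * (2 * hanoi_count(2) + 1) + 1) + 1) + 1) + 1
= 2 * (2 * (2 * (2 * (2 * (2 * hanoi_count(1) + 1) + 1) + 1) + 1) + 1) + 1
Now compute bottom-up:
hanoi_count(1) = 1
hanoi_count(2) = 2 * 1 + 1 = 3
hanoi_count(3) = 2 * 3 + 1 = 7
hanoi_count(4) = 2 * 7 + 1 = 15
hanoi_count(5) = 2 * 15 + 1 = 31
hanoi_count(6) = 2 * 31 + 1 = 63
hanoi_count(7) = 2 * 63 + 1 = 127
= 127


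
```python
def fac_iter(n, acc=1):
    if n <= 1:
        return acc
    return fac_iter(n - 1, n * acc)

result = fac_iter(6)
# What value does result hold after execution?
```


fac_iter(6, 1)
= fac_iter(5, 6 * 1) = fac_iter(5, 6)
= fac_iter(4, 5 * 6) = fac_iter(4, 30)
= fac_iter(3, 4 * 30) = fac_iter(3, 120)
= fac_iter(2, 3 * 120) = fac_iter(2, 360)
= fac_iter(1, 2 * 360) = fac_iter(1, 720)
n <= 1, return acc = 720


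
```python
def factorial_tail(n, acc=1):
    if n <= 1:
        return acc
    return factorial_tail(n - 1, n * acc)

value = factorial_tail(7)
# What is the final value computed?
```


factorial_tail(7, 1)
= factorial_tail(6, 7 * 1) = factorial_tail(6, 7)
= factorial_tail(5, 6 * 7) = factorial_tail(5, 42)
= factorial_tail(4, 5 * 42) = factorial_tail(4, 210)
= factorial_tail(3, 4 * 210) = factorial_tail(3, 840)
= factorial_tail(2, 3 * 840) = factorial_tail(2, 2520)
= factorial_tail(1, 2 * 2520) = factorial_tail(1, 5040)
n <= 1, return acc = 5040


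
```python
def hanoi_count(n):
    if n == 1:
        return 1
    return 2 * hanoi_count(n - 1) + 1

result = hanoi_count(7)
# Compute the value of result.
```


hanoi_count(7)
= 2 * hanoi_count(6) + 1
= 2 * (2 * hanoi_count(5) + 1) + 1
= 2 * (2 * (2 * hanoi_count(4) + 1) + 1) + 1
= 2 * (2 * (2 * (2 * hanoi_count(3) + 1) + 1) + 1) + 1
= 2 * (2 * (2 * (2 * (2 * hanoi_count(2) + 1) + 1) + 1) + 1) + 1
= 2 * (2 * (2 * (2 * (2 * (2 * hanoi_count(1) + 1) + 1) + 1) + 1) + 1) + 1
Now compute bottom-up:
hanoi_count(1) = 1
hanoi_count(2) = 2 * 1 + 1 = 3
hanoi_count(3) = 2 * 3 + 1 = 7
hanoi_count(4) = 2 * 7 + 1 = 15
hanoi_count(5) = 2 * 15 + 1 = 31
hanoi_count(6) = 2 * 31 + 1 = 63
hanoi_count(7) = 2 * 63 + 1 = 127
= 127


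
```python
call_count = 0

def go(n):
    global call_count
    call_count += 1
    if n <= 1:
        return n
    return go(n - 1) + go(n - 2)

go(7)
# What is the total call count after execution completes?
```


go(7) calls go(6) and go(5); each non-base call branches into two more.
Let C(k) = total number of calls made by go(k), including the call to go(k) itself.
Base cases: C(0) = 1, C(1) = 1
Recurrence: C(k) = 1 + C(k-1) + C(k-2)
  C(2) = 1 + C(1) + C(0) = 1 + 1 + 1 = 3
  C(3) = 1 + C(2) + C(1) = 1 + 3 + 1 = 5
  C(4) = 1 + C(3) + C(2) = 1 + 5 + 3 = 9
  C(5) = 1 + C(4) + C(3) = 1 + 9 + 5 = 15
  C(6) = 1 + C(5) + C(4) = 1 + 15 + 9 = 25
  C(7) = 1 + C(6) + C(5) = 1 + 25 + 15 = 41
Total calls = C(7) = 41


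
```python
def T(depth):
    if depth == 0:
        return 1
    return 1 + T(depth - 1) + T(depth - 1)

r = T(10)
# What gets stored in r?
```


T(10)
= 1 + T(9) + T(9)
= 1 + 2 * T(9)
T(k) = 2^(k+1) - 1
T(0) = 1
T(1) = 3
T(2) = 7
T(3) = 15
T(4) = 31
T(10) = 2^11 - 1 = 2047


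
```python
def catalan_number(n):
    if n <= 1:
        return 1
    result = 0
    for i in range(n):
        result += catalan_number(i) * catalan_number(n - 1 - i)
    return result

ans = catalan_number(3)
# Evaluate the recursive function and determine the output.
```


catalan_number(3)
= sum of catalan_number(i) * catalan_number(3-1-i) for i in 0..2
First compute sub-values bottom-up:
  catalan_number(0) = 1, catalan_number(1) = 1
  catalan_number(2) = 1*1 + 1*1 = 2
Now catalan_number(3):
  catalan_number(0)*catalan_number(2) = 1*2 = 2
  catalan_number(1)*catalan_number(1) = 1*1 = 1
  catalan_number(2)*catalan_number(0) = 2*1 = 2
= 2 + 1 + 2
= 5


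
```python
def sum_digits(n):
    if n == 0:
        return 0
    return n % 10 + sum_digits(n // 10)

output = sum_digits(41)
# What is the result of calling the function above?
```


sum_digits(41)
= 1 + sum_digits(4)
= 1 + 4 + sum_digits(0)
= 1 + 4 + 0
= 5


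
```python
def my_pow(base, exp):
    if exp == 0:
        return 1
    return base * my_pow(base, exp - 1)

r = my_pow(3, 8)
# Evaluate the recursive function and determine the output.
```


my_pow(3, 8)
= 3 * my_pow(3, 7)
= 3 * 3 * my_pow(3, 6)
= 3 * 3 * 3 * my_pow(3, 5)
= 3 * 3 * 3 * 3 * my_pow(3, 4)
= 3 * 3 * 3 * 3 * 3 * my_pow(3, 3)
= 3 * 3 * 3 * 3 * 3 * 3 * my_pow(3, 2)
= 3 * 3 * 3 * 3 * 3 * 3 * 3 * my_pow(3, 1)
= 3 * 3 * 3 * 3 * 3 * 3 * 3 * 3 * my_pow(3, 0)
= 3 * 3 * 3 * 3 * 3 * 3 * 3 * 3 * 1
= 6561


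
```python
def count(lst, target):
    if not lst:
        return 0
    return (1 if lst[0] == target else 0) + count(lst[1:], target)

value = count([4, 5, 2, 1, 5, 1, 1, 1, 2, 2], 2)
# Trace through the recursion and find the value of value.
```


count([4, 5, 2, 1, 5, 1, 1, 1, 2, 2], 2)
lst[0]=4 != 2: 0 + count([5, 2, 1, 5, 1, 1, 1, 2, 2], 2)
lst[0]=5 != 2: 0 + count([2, 1, 5, 1, 1, 1, 2, 2], 2)
lst[0]=2 == 2: 1 + count([1, 5, 1, 1, 1, 2, 2], 2)
lst[0]=1 != 2: 0 + count([5, 1, 1, 1, 2, 2], 2)
lst[0]=5 != 2: 0 + count([1, 1, 1, 2, 2], 2)
lst[0]=1 != 2: 0 + count([1, 1, 2, 2], 2)
lst[0]=1 != 2: 0 + count([1, 2, 2], 2)
lst[0]=1 != 2: 0 + count([2, 2], 2)
lst[0]=2 == 2: 1 + count([2], 2)
lst[0]=2 == 2: 1 + count([], 2)
= 3


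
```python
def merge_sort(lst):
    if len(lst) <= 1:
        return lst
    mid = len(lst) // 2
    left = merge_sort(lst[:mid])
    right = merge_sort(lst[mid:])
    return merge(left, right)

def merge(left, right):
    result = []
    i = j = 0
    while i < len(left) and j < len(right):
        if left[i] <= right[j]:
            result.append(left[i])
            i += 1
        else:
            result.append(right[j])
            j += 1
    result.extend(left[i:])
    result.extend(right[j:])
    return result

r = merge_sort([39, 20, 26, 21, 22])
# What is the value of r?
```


merge_sort([39, 20, 26, 21, 22])
Split into [39, 20] and [26, 21, 22]
Left sorted: [20, 39]
Right sorted: [21, 22, 26]
Merge [20, 39] and [21, 22, 26]
= [20, 21, 22, 26, 39]


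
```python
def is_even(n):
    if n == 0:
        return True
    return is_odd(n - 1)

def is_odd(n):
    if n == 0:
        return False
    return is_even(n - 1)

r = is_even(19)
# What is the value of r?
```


is_even(19)
= is_odd(18)
= is_even(17)
= is_odd(16)
= is_even(15)
= is_odd(14)
= is_even(13)
= is_odd(12)
= is_even(11)
= is_odd(10)
= is_even(9)
= is_odd(8)
= is_even(7)
= is_odd(6)
= is_even(5)
= is_odd(4)
= is_even(3)
= is_odd(2)
= is_even(1)
= is_odd(0)
n == 0: return False
= False


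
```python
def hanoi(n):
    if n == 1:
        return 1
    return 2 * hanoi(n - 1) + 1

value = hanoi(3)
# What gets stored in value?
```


hanoi(3)
= 2 * hanoi(2) + 1
= 2 * (2 * hanoi(1) + 1) + 1
Now compute bottom-up:
hanoi(1) = 1
hanoi(2) = 2 * 1 + 1 = 3
hanoi(3) = 2 * 3 + 1 = 7
= 7


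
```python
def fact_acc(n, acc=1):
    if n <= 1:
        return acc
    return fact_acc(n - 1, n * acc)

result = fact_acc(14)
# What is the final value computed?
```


fact_acc(14, 1)
= fact_acc(13, 14 * 1) = fact_acc(13, 14)
= fact_acc(12, 13 * 14) = fact_acc(12, 182)
= fact_acc(11, 12 * 182) = fact_acc(11, 2184)
= fact_acc(10, 11 * 2184) = fact_acc(10, 24024)
= fact_acc(9, 10 * 24024) = fact_acc(9, 240240)
= fact_acc(8, 9 * 240240) = fact_acc(8, 2162160)
= fact_acc(7, 8 * 2162160) = fact_acc(7, 17297280)
= fact_acc(6, 7 * 17297280) = fact_acc(6, 121080960)
= fact_acc(5, 6 * 121080960) = fact_acc(5, 726485760)
= fact_acc(4, 5 * 726485760) = fact_acc(4, 3632428800)
= fact_acc(3, 4 * 3632428800) = fact_acc(3, 14529715200)
= fact_acc(2, 3 * 14529715200) = fact_acc(2, 43589145600)
= fact_acc(1, 2 * 43589145600) = fact_acc(1, 87178291200)
n <= 1, return acc = 87178291200


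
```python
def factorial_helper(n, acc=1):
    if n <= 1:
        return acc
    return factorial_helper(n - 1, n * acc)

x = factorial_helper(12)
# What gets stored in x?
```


factorial_helper(12, 1)
= factorial_helper(11, 12 * 1) = factorial_helper(11, 12)
= factorial_helper(10, 11 * 12) = factorial_helper(10, 132)
= factorial_helper(9, 10 * 132) = factorial_helper(9, 1320)
= factorial_helper(8, 9 * 1320) = factorial_helper(8, 11880)
= factorial_helper(7, 8 * 11880) = factorial_helper(7, 95040)
= factorial_helper(6, 7 * 95040) = factorial_helper(6, 665280)
= factorial_helper(5, 6 * 665280) = factorial_helper(5, 3991680)
= factorial_helper(4, 5 * 3991680) = factorial_helper(4, 19958400)
= factorial_helper(3, 4 * 19958400) = factorial_helper(3, 79833600)
= factorial_helper(2, 3 * 79833600) = factorial_helper(2, 239500800)
= factorial_helper(1, 2 * 239500800) = factorial_helper(1, 479001600)
n <= 1, return acc = 479001600


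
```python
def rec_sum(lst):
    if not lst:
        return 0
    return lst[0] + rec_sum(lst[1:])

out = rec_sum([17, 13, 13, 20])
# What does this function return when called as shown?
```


rec_sum([17, 13, 13, 20])
= 17 + rec_sum([13, 13, 20])
= 17 + 13 + rec_sum([13, 20])
= 17 + 13 + 13 + rec_sum([20])
= 17 + 13 + 13 + 20 + rec_sum([])
= 17 + 13 + 13 + 20 + 0
= 63


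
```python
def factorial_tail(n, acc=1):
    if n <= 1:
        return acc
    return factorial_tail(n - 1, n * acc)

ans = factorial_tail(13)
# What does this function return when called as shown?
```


factorial_tail(13, 1)
= factorial_tail(12, 13 * 1) = factorial_tail(12, 13)
= factorial_tail(11, 12 * 13) = factorial_tail(11, 156)
= factorial_tail(10, 11 * 156) = factorial_tail(10, 1716)
= factorial_tail(9, 10 * 1716) = factorial_tail(9, 17160)
= factorial_tail(8, 9 * 17160) = factorial_tail(8, 154440)
= factorial_tail(7, 8 * 154440) = factorial_tail(7, 1235520)
= factorial_tail(6, 7 * 1235520) = factorial_tail(6, 8648640)
= factorial_tail(5, 6 * 8648640) = factorial_tail(5, 51891840)
= factorial_tail(4, 5 * 51891840) = factorial_tail(4, 259459200)
= factorial_tail(3, 4 * 259459200) = factorial_tail(3, 1037836800)
= factorial_tail(2, 3 * 1037836800) = factorial_tail(2, 3113510400)
= factorial_tail(1, 2 * 3113510400) = factorial_tail(1, 6227020800)
n <= 1, return acc = 6227020800


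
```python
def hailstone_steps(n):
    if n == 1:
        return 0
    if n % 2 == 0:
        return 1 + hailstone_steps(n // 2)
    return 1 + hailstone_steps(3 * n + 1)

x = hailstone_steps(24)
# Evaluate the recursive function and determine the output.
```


hailstone_steps(24)
24 is even -> hailstone_steps(12)
12 is even -> hailstone_steps(6)
6 is even -> hailstone_steps(3)
3 is odd -> 3*3+1 = 10 -> hailstone_steps(10)
10 is even -> hailstone_steps(5)
5 is odd -> 3*5+1 = 16 -> hailstone_steps(16)
16 is even -> hailstone_steps(8)
8 is even -> hailstone_steps(4)
4 is even -> hailstone_steps(2)
2 is even -> hailstone_steps(1)
Reached 1 after 10 steps
= 10


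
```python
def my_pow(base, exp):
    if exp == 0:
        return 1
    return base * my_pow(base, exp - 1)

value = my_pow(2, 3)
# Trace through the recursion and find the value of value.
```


my_pow(2, 3)
= 2 * my_pow(2, 2)
= 2 * 2 * my_pow(2, 1)
= 2 * 2 * 2 * my_pow(2, 0)
= 2 * 2 * 2 * 1
= 8


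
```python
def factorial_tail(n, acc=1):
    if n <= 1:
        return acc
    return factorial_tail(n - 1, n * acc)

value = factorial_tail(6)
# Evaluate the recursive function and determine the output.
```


factorial_tail(6, 1)
= factorial_tail(5, 6 * 1) = factorial_tail(5, 6)
= factorial_tail(4, 5 * 6) = factorial_tail(4, 30)
= factorial_tail(3, 4 * 30) = factorial_tail(3, 120)
= factorial_tail(2, 3 * 120) = factorial_tail(2, 360)
= factorial_tail(1, 2 * 360) = factorial_tail(1, 720)
n <= 1, return acc = 720


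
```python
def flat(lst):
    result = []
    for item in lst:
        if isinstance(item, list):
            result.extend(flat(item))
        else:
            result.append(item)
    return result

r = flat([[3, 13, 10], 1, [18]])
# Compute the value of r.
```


flat([[3, 13, 10], 1, [18]])
Processing each element:
  [3, 13, 10] is a list -> flat recursively -> [3, 13, 10]
  1 is not a list -> append 1
  [18] is a list -> flat recursively -> [18]
= [3, 13, 10, 1, 18]


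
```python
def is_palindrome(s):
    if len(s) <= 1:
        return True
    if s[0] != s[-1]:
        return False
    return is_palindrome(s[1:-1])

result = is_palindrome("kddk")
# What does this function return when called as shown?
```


is_palindrome("kddk")
"kddk": s[0]='k' == s[-1]='k' -> is_palindrome("dd")
"dd": s[0]='d' == s[-1]='d' -> is_palindrome("")
"": len <= 1 -> True
= True
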